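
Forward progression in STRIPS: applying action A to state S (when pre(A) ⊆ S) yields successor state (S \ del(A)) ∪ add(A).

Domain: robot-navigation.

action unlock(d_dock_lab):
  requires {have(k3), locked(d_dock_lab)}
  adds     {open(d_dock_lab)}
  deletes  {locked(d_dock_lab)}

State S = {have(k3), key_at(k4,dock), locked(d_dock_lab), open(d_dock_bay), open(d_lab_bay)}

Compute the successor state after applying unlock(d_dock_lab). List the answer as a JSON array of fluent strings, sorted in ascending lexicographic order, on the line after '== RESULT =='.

Progress:
  pre ⊆ S: {have(k3), locked(d_dock_lab)} ⊆ S  — applicable
  S \ del = {have(k3), key_at(k4,dock), open(d_dock_bay), open(d_lab_bay)}
  ∪ add   = {have(k3), key_at(k4,dock), open(d_dock_bay), open(d_dock_lab), open(d_lab_bay)}

== RESULT ==
["have(k3)", "key_at(k4,dock)", "open(d_dock_bay)", "open(d_dock_lab)", "open(d_lab_bay)"]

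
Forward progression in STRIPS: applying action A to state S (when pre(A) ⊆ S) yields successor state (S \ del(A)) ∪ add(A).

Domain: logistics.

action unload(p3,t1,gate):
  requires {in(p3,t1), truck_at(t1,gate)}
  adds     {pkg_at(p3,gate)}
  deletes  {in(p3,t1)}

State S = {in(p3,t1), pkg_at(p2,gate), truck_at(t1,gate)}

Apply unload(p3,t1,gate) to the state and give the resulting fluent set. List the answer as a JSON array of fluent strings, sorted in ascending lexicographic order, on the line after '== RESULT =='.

Compute (S \ del) ∪ add:
  pre ⊆ S: {in(p3,t1), truck_at(t1,gate)} ⊆ S  — applicable
  S \ del = {pkg_at(p2,gate), truck_at(t1,gate)}
  ∪ add   = {pkg_at(p2,gate), pkg_at(p3,gate), truck_at(t1,gate)}

== RESULT ==
["pkg_at(p2,gate)", "pkg_at(p3,gate)", "truck_at(t1,gate)"]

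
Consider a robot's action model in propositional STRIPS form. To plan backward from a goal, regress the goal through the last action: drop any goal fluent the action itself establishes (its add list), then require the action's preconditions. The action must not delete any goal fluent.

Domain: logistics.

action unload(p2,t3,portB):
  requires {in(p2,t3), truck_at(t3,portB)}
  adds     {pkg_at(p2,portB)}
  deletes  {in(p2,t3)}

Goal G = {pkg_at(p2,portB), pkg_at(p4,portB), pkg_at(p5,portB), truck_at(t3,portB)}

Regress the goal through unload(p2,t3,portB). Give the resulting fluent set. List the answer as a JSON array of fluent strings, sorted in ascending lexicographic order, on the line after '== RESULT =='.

Regress:
  G ∩ del = {}  (empty — regression defined)
  G \ add = {pkg_at(p2,portB), pkg_at(p4,portB), pkg_at(p5,portB), truck_at(t3,portB)} \ {pkg_at(p2,portB)} = {pkg_at(p4,portB), pkg_at(p5,portB), truck_at(t3,portB)}
  ∪ pre   = {pkg_at(p4,portB), pkg_at(p5,portB), truck_at(t3,portB)} ∪ {in(p2,t3), truck_at(t3,portB)}
          = {in(p2,t3), pkg_at(p4,portB), pkg_at(p5,portB), truck_at(t3,portB)}

== RESULT ==
["in(p2,t3)", "pkg_at(p4,portB)", "pkg_at(p5,portB)", "truck_at(t3,portB)"]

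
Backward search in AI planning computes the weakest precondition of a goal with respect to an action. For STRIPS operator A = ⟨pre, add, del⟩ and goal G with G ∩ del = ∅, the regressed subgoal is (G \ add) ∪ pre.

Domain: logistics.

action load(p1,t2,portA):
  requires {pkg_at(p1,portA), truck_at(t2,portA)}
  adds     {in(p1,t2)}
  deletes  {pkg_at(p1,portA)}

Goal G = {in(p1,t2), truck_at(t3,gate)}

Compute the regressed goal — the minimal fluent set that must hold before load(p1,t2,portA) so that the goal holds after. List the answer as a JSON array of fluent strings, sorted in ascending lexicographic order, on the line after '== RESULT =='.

Regress:
  G ∩ del = {}  (empty — regression defined)
  G \ add = {in(p1,t2), truck_at(t3,gate)} \ {in(p1,t2)} = {truck_at(t3,gate)}
  ∪ pre   = {truck_at(t3,gate)} ∪ {pkg_at(p1,portA), truck_at(t2,portA)}
          = {pkg_at(p1,portA), truck_at(t2,portA), truck_at(t3,gate)}

== RESULT ==
["pkg_at(p1,portA)", "truck_at(t2,portA)", "truck_at(t3,gate)"]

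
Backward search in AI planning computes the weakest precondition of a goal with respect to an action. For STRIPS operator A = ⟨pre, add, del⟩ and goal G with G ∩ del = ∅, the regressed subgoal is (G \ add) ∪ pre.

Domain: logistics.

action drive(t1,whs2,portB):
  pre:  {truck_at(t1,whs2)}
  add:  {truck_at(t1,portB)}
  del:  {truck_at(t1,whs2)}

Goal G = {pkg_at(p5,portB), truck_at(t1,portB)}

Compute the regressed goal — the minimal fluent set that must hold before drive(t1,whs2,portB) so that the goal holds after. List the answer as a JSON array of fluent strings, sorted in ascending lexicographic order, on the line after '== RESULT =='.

Regress:
  G ∩ del = {}  (empty — regression defined)
  G \ add = {pkg_at(p5,portB), truck_at(t1,portB)} \ {truck_at(t1,portB)} = {pkg_at(p5,portB)}
  ∪ pre   = {pkg_at(p5,portB)} ∪ {truck_at(t1,whs2)}
          = {pkg_at(p5,portB), truck_at(t1,whs2)}

== RESULT ==
["pkg_at(p5,portB)", "truck_at(t1,whs2)"]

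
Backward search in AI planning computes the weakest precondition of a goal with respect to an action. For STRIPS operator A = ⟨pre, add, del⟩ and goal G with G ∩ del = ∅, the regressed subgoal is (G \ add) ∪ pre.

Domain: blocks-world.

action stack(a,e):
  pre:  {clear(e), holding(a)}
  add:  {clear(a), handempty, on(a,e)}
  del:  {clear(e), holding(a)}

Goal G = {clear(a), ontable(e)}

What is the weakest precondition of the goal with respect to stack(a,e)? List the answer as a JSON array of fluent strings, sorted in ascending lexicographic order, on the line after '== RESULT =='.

Regress:
  G ∩ del = {}  (empty — regression defined)
  G \ add = {clear(a), ontable(e)} \ {clear(a), handempty, on(a,e)} = {ontable(e)}
  ∪ pre   = {ontable(e)} ∪ {clear(e), holding(a)}
          = {clear(e), holding(a), ontable(e)}

== RESULT ==
["clear(e)", "holding(a)", "ontable(e)"]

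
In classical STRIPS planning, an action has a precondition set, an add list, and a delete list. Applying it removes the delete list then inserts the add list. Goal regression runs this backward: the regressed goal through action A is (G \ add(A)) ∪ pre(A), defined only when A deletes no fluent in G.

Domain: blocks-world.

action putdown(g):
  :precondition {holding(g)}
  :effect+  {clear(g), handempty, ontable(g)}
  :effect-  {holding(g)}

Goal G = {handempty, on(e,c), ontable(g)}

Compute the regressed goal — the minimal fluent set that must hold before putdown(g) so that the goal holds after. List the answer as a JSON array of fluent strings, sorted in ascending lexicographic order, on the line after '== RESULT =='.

Regress:
  G ∩ del = {}  (empty — regression defined)
  G \ add = {handempty, on(e,c), ontable(g)} \ {clear(g), handempty, ontable(g)} = {on(e,c)}
  ∪ pre   = {on(e,c)} ∪ {holding(g)}
          = {holding(g), on(e,c)}

== RESULT ==
["holding(g)", "on(e,c)"]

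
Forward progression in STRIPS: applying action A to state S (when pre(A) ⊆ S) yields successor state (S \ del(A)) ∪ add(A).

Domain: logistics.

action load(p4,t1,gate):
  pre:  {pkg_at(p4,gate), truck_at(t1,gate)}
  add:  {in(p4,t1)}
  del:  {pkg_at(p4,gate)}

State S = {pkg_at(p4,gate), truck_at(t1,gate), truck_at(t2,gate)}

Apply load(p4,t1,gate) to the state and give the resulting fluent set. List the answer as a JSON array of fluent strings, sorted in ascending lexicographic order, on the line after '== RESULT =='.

Compute (S \ del) ∪ add:
  pre ⊆ S: {pkg_at(p4,gate), truck_at(t1,gate)} ⊆ S  — applicable
  S \ del = {truck_at(t1,gate), truck_at(t2,gate)}
  ∪ add   = {in(p4,t1), truck_at(t1,gate), truck_at(t2,gate)}

== RESULT ==
["in(p4,t1)", "truck_at(t1,gate)", "truck_at(t2,gate)"]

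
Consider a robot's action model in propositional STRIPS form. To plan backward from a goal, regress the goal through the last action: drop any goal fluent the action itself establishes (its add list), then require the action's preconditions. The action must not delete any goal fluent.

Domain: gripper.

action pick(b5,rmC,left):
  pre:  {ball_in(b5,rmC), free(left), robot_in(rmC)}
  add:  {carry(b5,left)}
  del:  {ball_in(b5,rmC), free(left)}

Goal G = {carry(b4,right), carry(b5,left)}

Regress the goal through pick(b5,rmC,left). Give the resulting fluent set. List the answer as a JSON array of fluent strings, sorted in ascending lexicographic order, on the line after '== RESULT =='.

Regress:
  G ∩ del = {}  (empty — regression defined)
  G \ add = {carry(b4,right), carry(b5,left)} \ {carry(b5,left)} = {carry(b4,right)}
  ∪ pre   = {carry(b4,right)} ∪ {ball_in(b5,rmC), free(left), robot_in(rmC)}
          = {ball_in(b5,rmC), carry(b4,right), free(left), robot_in(rmC)}

== RESULT ==
["ball_in(b5,rmC)", "carry(b4,right)", "free(left)", "robot_in(rmC)"]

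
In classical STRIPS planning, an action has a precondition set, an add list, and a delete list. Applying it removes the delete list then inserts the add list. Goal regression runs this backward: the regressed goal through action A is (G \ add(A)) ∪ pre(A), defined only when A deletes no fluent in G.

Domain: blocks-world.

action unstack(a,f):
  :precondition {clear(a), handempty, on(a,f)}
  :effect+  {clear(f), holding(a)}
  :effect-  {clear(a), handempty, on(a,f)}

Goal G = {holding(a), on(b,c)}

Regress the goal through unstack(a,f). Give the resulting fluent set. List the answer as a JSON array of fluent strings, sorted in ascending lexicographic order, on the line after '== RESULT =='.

Compute (G \ add) ∪ pre:
  G ∩ del = {}  (empty — regression defined)
  G \ add = {holding(a), on(b,c)} \ {clear(f), holding(a)} = {on(b,c)}
  ∪ pre   = {on(b,c)} ∪ {clear(a), handempty, on(a,f)}
          = {clear(a), handempty, on(a,f), on(b,c)}

== RESULT ==
["clear(a)", "handempty", "on(a,f)", "on(b,c)"]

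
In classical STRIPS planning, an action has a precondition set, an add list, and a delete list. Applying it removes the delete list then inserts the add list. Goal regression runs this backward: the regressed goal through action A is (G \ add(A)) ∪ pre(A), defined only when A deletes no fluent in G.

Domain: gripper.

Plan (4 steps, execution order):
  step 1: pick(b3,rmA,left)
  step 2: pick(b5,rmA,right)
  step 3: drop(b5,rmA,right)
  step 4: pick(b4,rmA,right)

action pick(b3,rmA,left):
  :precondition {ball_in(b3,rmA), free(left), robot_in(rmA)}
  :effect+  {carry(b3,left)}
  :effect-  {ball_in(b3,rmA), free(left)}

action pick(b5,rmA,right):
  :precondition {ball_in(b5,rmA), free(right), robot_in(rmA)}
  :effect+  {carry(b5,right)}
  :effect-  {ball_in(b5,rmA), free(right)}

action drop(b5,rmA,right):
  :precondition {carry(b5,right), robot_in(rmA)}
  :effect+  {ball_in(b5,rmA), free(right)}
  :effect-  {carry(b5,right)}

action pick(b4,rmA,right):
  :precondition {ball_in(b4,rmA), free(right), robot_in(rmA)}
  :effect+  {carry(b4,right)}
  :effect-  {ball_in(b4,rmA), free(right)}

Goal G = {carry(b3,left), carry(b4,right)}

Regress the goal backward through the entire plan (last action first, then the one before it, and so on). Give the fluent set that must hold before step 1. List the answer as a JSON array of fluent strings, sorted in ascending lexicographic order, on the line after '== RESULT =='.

Work backward from the goal:
  through step 4 (pick(b4,rmA,right)): drop {carry(b4,right)}, keep {carry(b3,left)}, require {ball_in(b4,rmA), free(right), robot_in(rmA)}
    → {ball_in(b4,rmA), carry(b3,left), free(right), robot_in(rmA)}
  through step 3 (drop(b5,rmA,right)): drop {free(right)}, keep {ball_in(b4,rmA), carry(b3,left), robot_in(rmA)}, require {carry(b5,right), robot_in(rmA)}
    → {ball_in(b4,rmA), carry(b3,left), carry(b5,right), robot_in(rmA)}
  through step 2 (pick(b5,rmA,right)): drop {carry(b5,right)}, keep {ball_in(b4,rmA), carry(b3,left), robot_in(rmA)}, require {ball_in(b5,rmA), free(right), robot_in(rmA)}
    → {ball_in(b4,rmA), ball_in(b5,rmA), carry(b3,left), free(right), robot_in(rmA)}
  through step 1 (pick(b3,rmA,left)): drop {carry(b3,left)}, keep {ball_in(b4,rmA), ball_in(b5,rmA), free(right), robot_in(rmA)}, require {ball_in(b3,rmA), free(left), robot_in(rmA)}
    → {ball_in(b3,rmA), ball_in(b4,rmA), ball_in(b5,rmA), free(left), free(right), robot_in(rmA)}

== RESULT ==
["ball_in(b3,rmA)", "ball_in(b4,rmA)", "ball_in(b5,rmA)", "free(left)", "free(right)", "robot_in(rmA)"]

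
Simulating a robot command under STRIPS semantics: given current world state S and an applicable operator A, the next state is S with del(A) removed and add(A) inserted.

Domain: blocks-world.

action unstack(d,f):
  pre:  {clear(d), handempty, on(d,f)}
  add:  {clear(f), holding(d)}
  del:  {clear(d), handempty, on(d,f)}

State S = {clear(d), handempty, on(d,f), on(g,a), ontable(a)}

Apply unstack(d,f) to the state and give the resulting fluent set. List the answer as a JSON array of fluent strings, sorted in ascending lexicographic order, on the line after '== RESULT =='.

Progress:
  pre ⊆ S: {clear(d), handempty, on(d,f)} ⊆ S  — applicable
  S \ del = {on(g,a), ontable(a)}
  ∪ add   = {clear(f), holding(d), on(g,a), ontable(a)}

== RESULT ==
["clear(f)", "holding(d)", "on(g,a)", "ontable(a)"]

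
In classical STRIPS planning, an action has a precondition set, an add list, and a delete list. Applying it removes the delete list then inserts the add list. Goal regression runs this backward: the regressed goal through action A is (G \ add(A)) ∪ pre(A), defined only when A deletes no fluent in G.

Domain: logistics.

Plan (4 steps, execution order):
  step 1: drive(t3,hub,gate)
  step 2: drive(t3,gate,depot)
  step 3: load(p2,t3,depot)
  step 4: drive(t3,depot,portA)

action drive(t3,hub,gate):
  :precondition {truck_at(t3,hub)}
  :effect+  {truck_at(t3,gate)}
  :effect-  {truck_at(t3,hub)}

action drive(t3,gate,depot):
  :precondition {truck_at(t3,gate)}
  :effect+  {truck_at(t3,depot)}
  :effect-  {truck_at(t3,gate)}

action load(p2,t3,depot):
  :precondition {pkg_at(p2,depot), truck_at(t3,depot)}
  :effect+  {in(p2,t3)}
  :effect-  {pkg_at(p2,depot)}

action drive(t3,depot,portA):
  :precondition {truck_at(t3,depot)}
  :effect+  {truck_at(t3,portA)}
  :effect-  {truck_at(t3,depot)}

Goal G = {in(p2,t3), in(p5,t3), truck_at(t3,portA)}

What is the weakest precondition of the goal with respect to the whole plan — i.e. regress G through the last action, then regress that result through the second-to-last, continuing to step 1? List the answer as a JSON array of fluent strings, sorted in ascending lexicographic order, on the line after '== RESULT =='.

Work backward from the goal:
  through step 4 (drive(t3,depot,portA)): drop {truck_at(t3,portA)}, keep {in(p2,t3), in(p5,t3)}, require {truck_at(t3,depot)}
    → {in(p2,t3), in(p5,t3), truck_at(t3,depot)}
  through step 3 (load(p2,t3,depot)): drop {in(p2,t3)}, keep {in(p5,t3), truck_at(t3,depot)}, require {pkg_at(p2,depot), truck_at(t3,depot)}
    → {in(p5,t3), pkg_at(p2,depot), truck_at(t3,depot)}
  through step 2 (drive(t3,gate,depot)): drop {truck_at(t3,depot)}, keep {in(p5,t3), pkg_at(p2,depot)}, require {truck_at(t3,gate)}
    → {in(p5,t3), pkg_at(p2,depot), truck_at(t3,gate)}
  through step 1 (drive(t3,hub,gate)): drop {truck_at(t3,gate)}, keep {in(p5,t3), pkg_at(p2,depot)}, require {truck_at(t3,hub)}
    → {in(p5,t3), pkg_at(p2,depot), truck_at(t3,hub)}

== RESULT ==
["in(p5,t3)", "pkg_at(p2,depot)", "truck_at(t3,hub)"]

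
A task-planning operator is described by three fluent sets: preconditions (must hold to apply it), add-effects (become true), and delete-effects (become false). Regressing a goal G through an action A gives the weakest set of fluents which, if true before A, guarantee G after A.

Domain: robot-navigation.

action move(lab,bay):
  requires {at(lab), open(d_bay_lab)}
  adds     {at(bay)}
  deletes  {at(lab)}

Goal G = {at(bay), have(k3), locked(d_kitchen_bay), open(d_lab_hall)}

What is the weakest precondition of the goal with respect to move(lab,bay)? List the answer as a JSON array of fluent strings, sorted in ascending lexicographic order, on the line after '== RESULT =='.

Regress:
  G ∩ del = {}  (empty — regression defined)
  G \ add = {at(bay), have(k3), locked(d_kitchen_bay), open(d_lab_hall)} \ {at(bay)} = {have(k3), locked(d_kitchen_bay), open(d_lab_hall)}
  ∪ pre   = {have(k3), locked(d_kitchen_bay), open(d_lab_hall)} ∪ {at(lab), open(d_bay_lab)}
          = {at(lab), have(k3), locked(d_kitchen_bay), open(d_bay_lab), open(d_lab_hall)}

== RESULT ==
["at(lab)", "have(k3)", "locked(d_kitchen_bay)", "open(d_bay_lab)", "open(d_lab_hall)"]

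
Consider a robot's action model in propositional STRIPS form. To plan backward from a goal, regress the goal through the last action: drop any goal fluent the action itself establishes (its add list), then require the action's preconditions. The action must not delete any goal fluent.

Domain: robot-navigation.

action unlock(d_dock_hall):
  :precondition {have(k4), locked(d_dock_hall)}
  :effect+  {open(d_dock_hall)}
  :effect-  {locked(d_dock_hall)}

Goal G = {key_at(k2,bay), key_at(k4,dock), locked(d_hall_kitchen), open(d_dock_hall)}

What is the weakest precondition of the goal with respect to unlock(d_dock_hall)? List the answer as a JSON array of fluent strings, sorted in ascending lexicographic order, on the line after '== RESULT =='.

Compute (G \ add) ∪ pre:
  G ∩ del = {}  (empty — regression defined)
  G \ add = {key_at(k2,bay), key_at(k4,dock), locked(d_hall_kitchen), open(d_dock_hall)} \ {open(d_dock_hall)} = {key_at(k2,bay), key_at(k4,dock), locked(d_hall_kitchen)}
  ∪ pre   = {key_at(k2,bay), key_at(k4,dock), locked(d_hall_kitchen)} ∪ {have(k4), locked(d_dock_hall)}
          = {have(k4), key_at(k2,bay), key_at(k4,dock), locked(d_dock_hall), locked(d_hall_kitchen)}

== RESULT ==
["have(k4)", "key_at(k2,bay)", "key_at(k4,dock)", "locked(d_dock_hall)", "locked(d_hall_kitchen)"]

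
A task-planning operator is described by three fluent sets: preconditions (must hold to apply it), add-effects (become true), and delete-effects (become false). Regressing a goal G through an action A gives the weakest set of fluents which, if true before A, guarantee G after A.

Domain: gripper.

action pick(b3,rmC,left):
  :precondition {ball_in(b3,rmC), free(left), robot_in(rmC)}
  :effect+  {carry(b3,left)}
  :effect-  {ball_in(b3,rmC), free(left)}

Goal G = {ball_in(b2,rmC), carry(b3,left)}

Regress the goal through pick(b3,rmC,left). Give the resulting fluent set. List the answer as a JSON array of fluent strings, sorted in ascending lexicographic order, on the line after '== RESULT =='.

Compute (G \ add) ∪ pre:
  G ∩ del = {}  (empty — regression defined)
  G \ add = {ball_in(b2,rmC), carry(b3,left)} \ {carry(b3,left)} = {ball_in(b2,rmC)}
  ∪ pre   = {ball_in(b2,rmC)} ∪ {ball_in(b3,rmC), free(left), robot_in(rmC)}
          = {ball_in(b2,rmC), ball_in(b3,rmC), free(left), robot_in(rmC)}

== RESULT ==
["ball_in(b2,rmC)", "ball_in(b3,rmC)", "free(left)", "robot_in(rmC)"]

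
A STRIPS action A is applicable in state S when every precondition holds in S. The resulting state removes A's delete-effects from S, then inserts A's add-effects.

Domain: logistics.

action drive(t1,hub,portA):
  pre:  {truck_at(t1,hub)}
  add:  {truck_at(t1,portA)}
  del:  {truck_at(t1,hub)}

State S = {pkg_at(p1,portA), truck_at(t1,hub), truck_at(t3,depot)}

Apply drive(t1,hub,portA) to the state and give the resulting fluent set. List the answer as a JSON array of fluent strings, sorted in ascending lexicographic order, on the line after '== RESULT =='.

Compute (S \ del) ∪ add:
  pre ⊆ S: {truck_at(t1,hub)} ⊆ S  — applicable
  S \ del = {pkg_at(p1,portA), truck_at(t3,depot)}
  ∪ add   = {pkg_at(p1,portA), truck_at(t1,portA), truck_at(t3,depot)}

== RESULT ==
["pkg_at(p1,portA)", "truck_at(t1,portA)", "truck_at(t3,depot)"]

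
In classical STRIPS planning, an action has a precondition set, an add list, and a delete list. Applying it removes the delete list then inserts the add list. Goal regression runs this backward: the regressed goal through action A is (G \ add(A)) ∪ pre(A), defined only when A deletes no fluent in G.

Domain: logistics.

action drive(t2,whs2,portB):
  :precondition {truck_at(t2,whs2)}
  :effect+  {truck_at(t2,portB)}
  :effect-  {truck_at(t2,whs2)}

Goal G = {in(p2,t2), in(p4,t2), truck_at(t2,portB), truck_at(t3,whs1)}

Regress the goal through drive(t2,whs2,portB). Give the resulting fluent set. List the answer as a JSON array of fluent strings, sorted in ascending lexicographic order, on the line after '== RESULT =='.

Compute (G \ add) ∪ pre:
  G ∩ del = {}  (empty — regression defined)
  G \ add = {in(p2,t2), in(p4,t2), truck_at(t2,portB), truck_at(t3,whs1)} \ {truck_at(t2,portB)} = {in(p2,t2), in(p4,t2), truck_at(t3,whs1)}
  ∪ pre   = {in(p2,t2), in(p4,t2), truck_at(t3,whs1)} ∪ {truck_at(t2,whs2)}
          = {in(p2,t2), in(p4,t2), truck_at(t2,whs2), truck_at(t3,whs1)}

== RESULT ==
["in(p2,t2)", "in(p4,t2)", "truck_at(t2,whs2)", "truck_at(t3,whs1)"]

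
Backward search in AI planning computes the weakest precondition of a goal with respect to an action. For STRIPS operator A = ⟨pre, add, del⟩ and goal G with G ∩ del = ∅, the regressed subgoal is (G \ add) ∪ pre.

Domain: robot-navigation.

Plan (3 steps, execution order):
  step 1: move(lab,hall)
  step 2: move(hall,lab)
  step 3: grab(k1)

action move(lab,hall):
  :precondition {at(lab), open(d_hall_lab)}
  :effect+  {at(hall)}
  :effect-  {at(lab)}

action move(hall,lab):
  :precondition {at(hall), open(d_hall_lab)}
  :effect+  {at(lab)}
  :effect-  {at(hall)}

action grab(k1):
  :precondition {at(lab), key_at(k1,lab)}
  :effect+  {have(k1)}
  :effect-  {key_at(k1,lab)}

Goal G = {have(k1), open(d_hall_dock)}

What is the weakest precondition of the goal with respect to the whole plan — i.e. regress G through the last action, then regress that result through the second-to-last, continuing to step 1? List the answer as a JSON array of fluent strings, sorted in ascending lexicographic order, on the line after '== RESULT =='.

Regress step by step:
  through step 3 (grab(k1)): drop {have(k1)}, keep {open(d_hall_dock)}, require {at(lab), key_at(k1,lab)}
    → {at(lab), key_at(k1,lab), open(d_hall_dock)}
  through step 2 (move(hall,lab)): drop {at(lab)}, keep {key_at(k1,lab), open(d_hall_dock)}, require {at(hall), open(d_hall_lab)}
    → {at(hall), key_at(k1,lab), open(d_hall_dock), open(d_hall_lab)}
  through step 1 (move(lab,hall)): drop {at(hall)}, keep {key_at(k1,lab), open(d_hall_dock), open(d_hall_lab)}, require {at(lab), open(d_hall_lab)}
    → {at(lab), key_at(k1,lab), open(d_hall_dock), open(d_hall_lab)}

== RESULT ==
["at(lab)", "key_at(k1,lab)", "open(d_hall_dock)", "open(d_hall_lab)"]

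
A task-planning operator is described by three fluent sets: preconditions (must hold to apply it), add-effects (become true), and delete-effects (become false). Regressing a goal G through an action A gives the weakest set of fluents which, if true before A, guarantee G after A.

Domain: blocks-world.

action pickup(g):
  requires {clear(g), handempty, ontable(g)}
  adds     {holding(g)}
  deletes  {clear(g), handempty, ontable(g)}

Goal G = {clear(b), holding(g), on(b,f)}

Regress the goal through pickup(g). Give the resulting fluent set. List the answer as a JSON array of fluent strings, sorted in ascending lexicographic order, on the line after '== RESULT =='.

Regress:
  G ∩ del = {}  (empty — regression defined)
  G \ add = {clear(b), holding(g), on(b,f)} \ {holding(g)} = {clear(b), on(b,f)}
  ∪ pre   = {clear(b), on(b,f)} ∪ {clear(g), handempty, ontable(g)}
          = {clear(b), clear(g), handempty, on(b,f), ontable(g)}

== RESULT ==
["clear(b)", "clear(g)", "handempty", "on(b,f)", "ontable(g)"]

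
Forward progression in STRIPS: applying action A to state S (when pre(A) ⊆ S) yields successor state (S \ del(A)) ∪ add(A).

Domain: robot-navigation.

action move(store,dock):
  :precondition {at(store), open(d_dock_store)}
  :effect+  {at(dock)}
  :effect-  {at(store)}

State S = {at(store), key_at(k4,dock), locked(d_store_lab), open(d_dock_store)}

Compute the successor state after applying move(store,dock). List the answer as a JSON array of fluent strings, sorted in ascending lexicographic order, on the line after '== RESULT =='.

Compute (S \ del) ∪ add:
  pre ⊆ S: {at(store), open(d_dock_store)} ⊆ S  — applicable
  S \ del = {key_at(k4,dock), locked(d_store_lab), open(d_dock_store)}
  ∪ add   = {at(dock), key_at(k4,dock), locked(d_store_lab), open(d_dock_store)}

== RESULT ==
["at(dock)", "key_at(k4,dock)", "locked(d_store_lab)", "open(d_dock_store)"]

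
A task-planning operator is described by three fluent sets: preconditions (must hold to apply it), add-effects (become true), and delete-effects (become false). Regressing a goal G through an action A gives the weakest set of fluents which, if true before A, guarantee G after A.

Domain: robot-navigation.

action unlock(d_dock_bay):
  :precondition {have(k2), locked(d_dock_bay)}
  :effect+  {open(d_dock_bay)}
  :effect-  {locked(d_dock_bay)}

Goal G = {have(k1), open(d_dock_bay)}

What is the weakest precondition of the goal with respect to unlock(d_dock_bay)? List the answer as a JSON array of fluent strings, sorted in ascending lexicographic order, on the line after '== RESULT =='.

Regress:
  G ∩ del = {}  (empty — regression defined)
  G \ add = {have(k1), open(d_dock_bay)} \ {open(d_dock_bay)} = {have(k1)}
  ∪ pre   = {have(k1)} ∪ {have(k2), locked(d_dock_bay)}
          = {have(k1), have(k2), locked(d_dock_bay)}

== RESULT ==
["have(k1)", "have(k2)", "locked(d_dock_bay)"]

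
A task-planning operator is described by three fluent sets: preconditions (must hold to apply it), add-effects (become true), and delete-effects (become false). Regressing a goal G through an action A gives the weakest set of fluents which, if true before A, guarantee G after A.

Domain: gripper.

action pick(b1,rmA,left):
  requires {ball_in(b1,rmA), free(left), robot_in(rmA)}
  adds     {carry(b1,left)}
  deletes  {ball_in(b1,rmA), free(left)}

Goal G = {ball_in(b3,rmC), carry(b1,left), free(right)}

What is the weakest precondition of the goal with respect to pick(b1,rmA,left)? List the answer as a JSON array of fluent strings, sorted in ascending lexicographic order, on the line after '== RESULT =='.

Compute (G \ add) ∪ pre:
  G ∩ del = {}  (empty — regression defined)
  G \ add = {ball_in(b3,rmC), carry(b1,left), free(right)} \ {carry(b1,left)} = {ball_in(b3,rmC), free(right)}
  ∪ pre   = {ball_in(b3,rmC), free(right)} ∪ {ball_in(b1,rmA), free(left), robot_in(rmA)}
          = {ball_in(b1,rmA), ball_in(b3,rmC), free(left), free(right), robot_in(rmA)}

== RESULT ==
["ball_in(b1,rmA)", "ball_in(b3,rmC)", "free(left)", "free(right)", "robot_in(rmA)"]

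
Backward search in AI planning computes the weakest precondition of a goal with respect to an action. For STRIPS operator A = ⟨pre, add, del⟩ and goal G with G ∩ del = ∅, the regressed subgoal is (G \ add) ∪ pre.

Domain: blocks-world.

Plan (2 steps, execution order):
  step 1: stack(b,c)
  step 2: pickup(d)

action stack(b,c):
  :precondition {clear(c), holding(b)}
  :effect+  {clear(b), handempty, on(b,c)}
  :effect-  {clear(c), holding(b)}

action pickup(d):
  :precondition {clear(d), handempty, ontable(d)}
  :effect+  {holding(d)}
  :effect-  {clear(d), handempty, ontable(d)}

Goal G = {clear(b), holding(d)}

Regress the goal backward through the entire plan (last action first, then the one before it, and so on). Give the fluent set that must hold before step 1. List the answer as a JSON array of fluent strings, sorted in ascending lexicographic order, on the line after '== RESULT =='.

Work backward from the goal:
  through step 2 (pickup(d)): drop {holding(d)}, keep {clear(b)}, require {clear(d), handempty, ontable(d)}
    → {clear(b), clear(d), handempty, ontable(d)}
  through step 1 (stack(b,c)): drop {clear(b), handempty}, keep {clear(d), ontable(d)}, require {clear(c), holding(b)}
    → {clear(c), clear(d), holding(b), ontable(d)}

== RESULT ==
["clear(c)", "clear(d)", "holding(b)", "ontable(d)"]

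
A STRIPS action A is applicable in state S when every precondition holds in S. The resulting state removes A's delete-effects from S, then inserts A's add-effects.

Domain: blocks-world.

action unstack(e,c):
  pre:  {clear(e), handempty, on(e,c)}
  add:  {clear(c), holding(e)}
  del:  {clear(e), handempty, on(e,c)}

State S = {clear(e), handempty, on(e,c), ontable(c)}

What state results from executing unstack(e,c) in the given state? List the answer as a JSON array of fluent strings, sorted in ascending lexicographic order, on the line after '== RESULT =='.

Compute (S \ del) ∪ add:
  pre ⊆ S: {clear(e), handempty, on(e,c)} ⊆ S  — applicable
  S \ del = {ontable(c)}
  ∪ add   = {clear(c), holding(e), ontable(c)}

== RESULT ==
["clear(c)", "holding(e)", "ontable(c)"]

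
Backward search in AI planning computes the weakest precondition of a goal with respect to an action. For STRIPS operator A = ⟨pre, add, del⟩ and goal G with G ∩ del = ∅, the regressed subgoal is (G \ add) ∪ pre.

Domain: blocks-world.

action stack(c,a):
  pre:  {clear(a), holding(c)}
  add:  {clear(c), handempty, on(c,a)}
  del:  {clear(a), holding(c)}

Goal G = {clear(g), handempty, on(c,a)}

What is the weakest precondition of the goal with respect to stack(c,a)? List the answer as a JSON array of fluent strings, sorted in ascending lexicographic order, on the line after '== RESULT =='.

Compute (G \ add) ∪ pre:
  G ∩ del = {}  (empty — regression defined)
  G \ add = {clear(g), handempty, on(c,a)} \ {clear(c), handempty, on(c,a)} = {clear(g)}
  ∪ pre   = {clear(g)} ∪ {clear(a), holding(c)}
          = {clear(a), clear(g), holding(c)}

== RESULT ==
["clear(a)", "clear(g)", "holding(c)"]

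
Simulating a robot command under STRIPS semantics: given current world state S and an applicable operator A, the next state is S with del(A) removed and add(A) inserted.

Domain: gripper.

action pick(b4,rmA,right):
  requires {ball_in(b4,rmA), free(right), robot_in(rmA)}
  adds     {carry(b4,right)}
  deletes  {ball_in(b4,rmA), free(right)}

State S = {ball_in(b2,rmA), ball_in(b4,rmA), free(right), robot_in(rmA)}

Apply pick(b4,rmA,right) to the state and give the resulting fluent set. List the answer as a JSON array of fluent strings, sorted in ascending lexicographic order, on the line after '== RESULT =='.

Progress:
  pre ⊆ S: {ball_in(b4,rmA), free(right), robot_in(rmA)} ⊆ S  — applicable
  S \ del = {ball_in(b2,rmA), robot_in(rmA)}
  ∪ add   = {ball_in(b2,rmA), carry(b4,right), robot_in(rmA)}

== RESULT ==
["ball_in(b2,rmA)", "carry(b4,right)", "robot_in(rmA)"]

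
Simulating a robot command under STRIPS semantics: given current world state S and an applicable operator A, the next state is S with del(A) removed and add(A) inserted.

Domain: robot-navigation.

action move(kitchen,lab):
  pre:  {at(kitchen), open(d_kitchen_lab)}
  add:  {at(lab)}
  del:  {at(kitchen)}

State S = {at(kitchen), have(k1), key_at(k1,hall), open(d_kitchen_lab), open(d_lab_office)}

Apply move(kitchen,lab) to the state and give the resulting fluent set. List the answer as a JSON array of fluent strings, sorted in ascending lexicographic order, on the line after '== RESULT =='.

Progress:
  pre ⊆ S: {at(kitchen), open(d_kitchen_lab)} ⊆ S  — applicable
  S \ del = {have(k1), key_at(k1,hall), open(d_kitchen_lab), open(d_lab_office)}
  ∪ add   = {at(lab), have(k1), key_at(k1,hall), open(d_kitchen_lab), open(d_lab_office)}

== RESULT ==
["at(lab)", "have(k1)", "key_at(k1,hall)", "open(d_kitchen_lab)", "open(d_lab_office)"]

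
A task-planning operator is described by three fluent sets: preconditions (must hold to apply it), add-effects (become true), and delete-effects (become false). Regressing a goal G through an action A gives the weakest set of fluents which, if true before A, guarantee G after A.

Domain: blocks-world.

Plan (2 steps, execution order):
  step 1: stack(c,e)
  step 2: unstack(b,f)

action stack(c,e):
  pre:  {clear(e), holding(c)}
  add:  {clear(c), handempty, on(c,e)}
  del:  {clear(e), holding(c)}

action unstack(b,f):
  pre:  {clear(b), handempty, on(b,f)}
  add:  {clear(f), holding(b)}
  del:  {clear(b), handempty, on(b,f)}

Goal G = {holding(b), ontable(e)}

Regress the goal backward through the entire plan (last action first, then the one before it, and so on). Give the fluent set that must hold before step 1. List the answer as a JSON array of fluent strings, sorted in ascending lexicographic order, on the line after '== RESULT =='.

Work backward from the goal:
  through step 2 (unstack(b,f)): drop {holding(b)}, keep {ontable(e)}, require {clear(b), handempty, on(b,f)}
    → {clear(b), handempty, on(b,f), ontable(e)}
  through step 1 (stack(c,e)): drop {handempty}, keep {clear(b), on(b,f), ontable(e)}, require {clear(e), holding(c)}
    → {clear(b), clear(e), holding(c), on(b,f), ontable(e)}

== RESULT ==
["clear(b)", "clear(e)", "holding(c)", "on(b,f)", "ontable(e)"]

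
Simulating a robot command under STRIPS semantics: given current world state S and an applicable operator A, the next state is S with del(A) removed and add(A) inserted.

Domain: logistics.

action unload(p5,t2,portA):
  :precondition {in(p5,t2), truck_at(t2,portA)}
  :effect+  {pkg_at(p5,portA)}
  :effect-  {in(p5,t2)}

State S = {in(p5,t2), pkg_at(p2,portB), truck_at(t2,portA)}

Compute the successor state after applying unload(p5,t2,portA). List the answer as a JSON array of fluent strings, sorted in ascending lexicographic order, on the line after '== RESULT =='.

Progress:
  pre ⊆ S: {in(p5,t2), truck_at(t2,portA)} ⊆ S  — applicable
  S \ del = {pkg_at(p2,portB), truck_at(t2,portA)}
  ∪ add   = {pkg_at(p2,portB), pkg_at(p5,portA), truck_at(t2,portA)}

== RESULT ==
["pkg_at(p2,portB)", "pkg_at(p5,portA)", "truck_at(t2,portA)"]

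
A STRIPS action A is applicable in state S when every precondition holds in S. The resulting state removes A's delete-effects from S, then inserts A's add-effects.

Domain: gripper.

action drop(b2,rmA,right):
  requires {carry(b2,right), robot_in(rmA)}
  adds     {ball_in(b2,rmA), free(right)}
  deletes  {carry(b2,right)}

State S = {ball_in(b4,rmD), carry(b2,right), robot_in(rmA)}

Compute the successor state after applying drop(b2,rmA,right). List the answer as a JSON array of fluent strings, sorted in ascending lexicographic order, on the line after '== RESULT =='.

Compute (S \ del) ∪ add:
  pre ⊆ S: {carry(b2,right), robot_in(rmA)} ⊆ S  — applicable
  S \ del = {ball_in(b4,rmD), robot_in(rmA)}
  ∪ add   = {ball_in(b2,rmA), ball_in(b4,rmD), free(right), robot_in(rmA)}

== RESULT ==
["ball_in(b2,rmA)", "ball_in(b4,rmD)", "free(right)", "robot_in(rmA)"]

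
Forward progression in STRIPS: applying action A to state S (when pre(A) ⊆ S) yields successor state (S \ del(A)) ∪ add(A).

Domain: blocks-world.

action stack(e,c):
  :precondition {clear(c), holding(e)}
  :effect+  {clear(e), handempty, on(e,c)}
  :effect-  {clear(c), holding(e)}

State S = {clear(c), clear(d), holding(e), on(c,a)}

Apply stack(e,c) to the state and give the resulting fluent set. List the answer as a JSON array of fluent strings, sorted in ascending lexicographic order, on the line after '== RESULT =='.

Compute (S \ del) ∪ add:
  pre ⊆ S: {clear(c), holding(e)} ⊆ S  — applicable
  S \ del = {clear(d), on(c,a)}
  ∪ add   = {clear(d), clear(e), handempty, on(c,a), on(e,c)}

== RESULT ==
["clear(d)", "clear(e)", "handempty", "on(c,a)", "on(e,c)"]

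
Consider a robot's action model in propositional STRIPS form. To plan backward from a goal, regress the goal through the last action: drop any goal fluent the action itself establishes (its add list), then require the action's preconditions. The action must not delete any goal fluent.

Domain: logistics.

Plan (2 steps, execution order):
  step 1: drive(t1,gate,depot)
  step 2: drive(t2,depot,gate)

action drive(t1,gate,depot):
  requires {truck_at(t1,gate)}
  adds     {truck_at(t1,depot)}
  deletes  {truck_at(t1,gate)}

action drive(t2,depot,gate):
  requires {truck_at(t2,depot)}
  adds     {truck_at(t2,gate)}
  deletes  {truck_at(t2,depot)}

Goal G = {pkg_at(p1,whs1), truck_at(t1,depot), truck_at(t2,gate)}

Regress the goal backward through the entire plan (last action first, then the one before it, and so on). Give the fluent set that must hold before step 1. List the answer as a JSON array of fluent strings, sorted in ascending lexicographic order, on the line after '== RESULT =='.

Regress step by step:
  through step 2 (drive(t2,depot,gate)): drop {truck_at(t2,gate)}, keep {pkg_at(p1,whs1), truck_at(t1,depot)}, require {truck_at(t2,depot)}
    → {pkg_at(p1,whs1), truck_at(t1,depot), truck_at(t2,depot)}
  through step 1 (drive(t1,gate,depot)): drop {truck_at(t1,depot)}, keep {pkg_at(p1,whs1), truck_at(t2,depot)}, require {truck_at(t1,gate)}
    → {pkg_at(p1,whs1), truck_at(t1,gate), truck_at(t2,depot)}

== RESULT ==
["pkg_at(p1,whs1)", "truck_at(t1,gate)", "truck_at(t2,depot)"]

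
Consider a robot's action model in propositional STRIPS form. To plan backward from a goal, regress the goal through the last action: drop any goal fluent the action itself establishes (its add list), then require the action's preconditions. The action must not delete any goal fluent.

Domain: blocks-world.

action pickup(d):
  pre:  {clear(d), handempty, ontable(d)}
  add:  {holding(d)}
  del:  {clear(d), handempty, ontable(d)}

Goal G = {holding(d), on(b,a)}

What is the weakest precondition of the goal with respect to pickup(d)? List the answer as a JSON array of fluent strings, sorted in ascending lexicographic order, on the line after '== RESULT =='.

Regress:
  G ∩ del = {}  (empty — regression defined)
  G \ add = {holding(d), on(b,a)} \ {holding(d)} = {on(b,a)}
  ∪ pre   = {on(b,a)} ∪ {clear(d), handempty, ontable(d)}
          = {clear(d), handempty, on(b,a), ontable(d)}

== RESULT ==
["clear(d)", "handempty", "on(b,a)", "ontable(d)"]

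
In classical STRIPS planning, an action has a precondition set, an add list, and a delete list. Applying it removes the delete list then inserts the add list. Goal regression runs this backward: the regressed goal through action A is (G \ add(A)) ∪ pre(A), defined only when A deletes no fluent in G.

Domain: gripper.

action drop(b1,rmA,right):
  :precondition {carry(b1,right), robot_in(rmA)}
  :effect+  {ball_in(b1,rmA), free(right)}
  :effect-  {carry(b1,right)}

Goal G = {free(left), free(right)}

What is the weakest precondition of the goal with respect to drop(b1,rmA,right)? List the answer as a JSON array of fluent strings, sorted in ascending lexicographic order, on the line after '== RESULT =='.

Regress:
  G ∩ del = {}  (empty — regression defined)
  G \ add = {free(left), free(right)} \ {ball_in(b1,rmA), free(right)} = {free(left)}
  ∪ pre   = {free(left)} ∪ {carry(b1,right), robot_in(rmA)}
          = {carry(b1,right), free(left), robot_in(rmA)}

== RESULT ==
["carry(b1,right)", "free(left)", "robot_in(rmA)"]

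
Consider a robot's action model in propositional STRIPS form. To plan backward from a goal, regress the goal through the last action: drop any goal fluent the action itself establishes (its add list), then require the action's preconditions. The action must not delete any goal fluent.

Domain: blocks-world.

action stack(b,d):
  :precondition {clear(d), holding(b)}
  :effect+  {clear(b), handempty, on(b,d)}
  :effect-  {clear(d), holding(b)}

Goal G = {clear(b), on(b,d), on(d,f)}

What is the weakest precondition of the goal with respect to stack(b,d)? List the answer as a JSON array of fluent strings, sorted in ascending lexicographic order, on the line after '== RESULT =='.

Compute (G \ add) ∪ pre:
  G ∩ del = {}  (empty — regression defined)
  G \ add = {clear(b), on(b,d), on(d,f)} \ {clear(b), handempty, on(b,d)} = {on(d,f)}
  ∪ pre   = {on(d,f)} ∪ {clear(d), holding(b)}
          = {clear(d), holding(b), on(d,f)}

== RESULT ==
["clear(d)", "holding(b)", "on(d,f)"]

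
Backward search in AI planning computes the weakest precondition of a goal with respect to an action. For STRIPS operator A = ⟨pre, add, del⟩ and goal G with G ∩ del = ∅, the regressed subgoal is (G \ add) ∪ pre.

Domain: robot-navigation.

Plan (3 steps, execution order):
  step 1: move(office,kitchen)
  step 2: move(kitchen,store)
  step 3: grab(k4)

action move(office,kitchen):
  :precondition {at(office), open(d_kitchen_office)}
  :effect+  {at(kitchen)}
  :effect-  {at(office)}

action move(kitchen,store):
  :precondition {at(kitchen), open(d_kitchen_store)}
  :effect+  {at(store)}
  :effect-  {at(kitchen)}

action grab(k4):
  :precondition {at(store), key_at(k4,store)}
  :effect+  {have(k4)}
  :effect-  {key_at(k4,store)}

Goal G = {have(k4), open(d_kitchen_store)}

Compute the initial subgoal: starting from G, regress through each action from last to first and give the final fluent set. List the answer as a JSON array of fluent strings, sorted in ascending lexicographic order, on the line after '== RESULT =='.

Regress step by step:
  through step 3 (grab(k4)): drop {have(k4)}, keep {open(d_kitchen_store)}, require {at(store), key_at(k4,store)}
    → {at(store), key_at(k4,store), open(d_kitchen_store)}
  through step 2 (move(kitchen,store)): drop {at(store)}, keep {key_at(k4,store), open(d_kitchen_store)}, require {at(kitchen), open(d_kitchen_store)}
    → {at(kitchen), key_at(k4,store), open(d_kitchen_store)}
  through step 1 (move(office,kitchen)): drop {at(kitchen)}, keep {key_at(k4,store), open(d_kitchen_store)}, require {at(office), open(d_kitchen_office)}
    → {at(office), key_at(k4,store), open(d_kitchen_office), open(d_kitchen_store)}

== RESULT ==
["at(office)", "key_at(k4,store)", "open(d_kitchen_office)", "open(d_kitchen_store)"]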